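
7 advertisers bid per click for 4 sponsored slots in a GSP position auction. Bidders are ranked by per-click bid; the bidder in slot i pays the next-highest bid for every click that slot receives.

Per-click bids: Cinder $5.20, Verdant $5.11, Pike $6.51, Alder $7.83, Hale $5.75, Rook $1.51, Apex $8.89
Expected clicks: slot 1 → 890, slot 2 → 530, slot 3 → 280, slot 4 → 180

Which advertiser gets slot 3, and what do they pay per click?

Pike; $5.75 per click

Sorting advertisers: $8.89 (Apex) > $7.83 (Alder) > $6.51 (Pike) > $5.75 (Hale) > $5.20 (Cinder) > …
Slot 3 goes to the third-ranked bidder, Pike, who pays the next bid down: $5.75/click.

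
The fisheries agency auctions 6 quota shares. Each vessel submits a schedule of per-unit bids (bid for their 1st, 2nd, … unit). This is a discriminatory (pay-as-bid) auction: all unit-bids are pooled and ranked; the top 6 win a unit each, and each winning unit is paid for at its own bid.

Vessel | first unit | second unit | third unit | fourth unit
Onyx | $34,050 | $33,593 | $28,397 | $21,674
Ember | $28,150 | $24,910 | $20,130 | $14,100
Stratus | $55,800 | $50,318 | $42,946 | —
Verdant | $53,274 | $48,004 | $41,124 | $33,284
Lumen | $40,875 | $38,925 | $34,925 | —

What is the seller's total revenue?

Merging the schedules and taking the best 6: 55,800 (Stratus-1), 53,274 (Verdant-1), 50,318 (Stratus-2), 48,004 (Verdant-2), 42,946 (Stratus-3), 41,124 (Verdant-3)
Next rejected bid: $40,875 (not a price — pay-as-bid).
Each winning unit pays its own bid.
Revenue = 55,800 + 53,274 + 50,318 + 48,004 + 42,946 + 41,124 = $291,466.

Total revenue: $291,466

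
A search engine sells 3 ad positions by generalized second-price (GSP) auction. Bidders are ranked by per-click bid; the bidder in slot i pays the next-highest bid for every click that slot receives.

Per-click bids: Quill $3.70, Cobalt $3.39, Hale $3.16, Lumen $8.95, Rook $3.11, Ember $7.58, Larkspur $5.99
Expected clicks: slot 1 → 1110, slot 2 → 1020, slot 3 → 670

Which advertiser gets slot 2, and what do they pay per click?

Ember; $5.99 per click

Ranked by bid: $8.95 (Lumen) > $7.58 (Ember) > $5.99 (Larkspur) > $3.70 (Quill) > …
Slot 2 goes to the second-ranked bidder, Ember, who pays the next bid down: $5.99/click.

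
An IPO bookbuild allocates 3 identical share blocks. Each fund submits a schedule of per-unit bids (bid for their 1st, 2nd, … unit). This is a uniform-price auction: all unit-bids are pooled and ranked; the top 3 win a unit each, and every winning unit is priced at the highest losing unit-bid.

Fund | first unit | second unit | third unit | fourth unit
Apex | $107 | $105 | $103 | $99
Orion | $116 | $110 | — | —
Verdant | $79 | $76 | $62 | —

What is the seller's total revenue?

Total revenue: $315

All unit-bids, highest first — top 3: 116 (Orion-1), 110 (Orion-2), 107 (Apex-1)
First bid not allocated: $105.
Allocation: Apex 1, Orion 2. Every unit priced at $105.
Revenue = 3 × 105 = $315.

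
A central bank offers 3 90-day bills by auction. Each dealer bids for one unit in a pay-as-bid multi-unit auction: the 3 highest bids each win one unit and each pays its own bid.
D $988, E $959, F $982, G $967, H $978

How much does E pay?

E pays $0

Sorting: 988 (D), 982 (F), 978 (H), 967 (G), 959 (E)
The 3 highest are D, F, H.
E does not win → $0.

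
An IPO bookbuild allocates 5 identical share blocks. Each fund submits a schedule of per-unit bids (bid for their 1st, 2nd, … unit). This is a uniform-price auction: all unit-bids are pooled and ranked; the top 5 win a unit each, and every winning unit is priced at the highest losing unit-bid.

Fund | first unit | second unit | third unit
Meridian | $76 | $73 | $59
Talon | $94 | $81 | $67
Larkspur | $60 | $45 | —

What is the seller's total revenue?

Pooled unit-bids ranked (top 5): 94 (Talon-1), 81 (Talon-2), 76 (Meridian-1), 73 (Meridian-2), 67 (Talon-3)
First bid not allocated: $60.
Allocation: Meridian 2, Talon 3. Every unit priced at $60.
Revenue = 5 × 60 = $300.

Total revenue: $300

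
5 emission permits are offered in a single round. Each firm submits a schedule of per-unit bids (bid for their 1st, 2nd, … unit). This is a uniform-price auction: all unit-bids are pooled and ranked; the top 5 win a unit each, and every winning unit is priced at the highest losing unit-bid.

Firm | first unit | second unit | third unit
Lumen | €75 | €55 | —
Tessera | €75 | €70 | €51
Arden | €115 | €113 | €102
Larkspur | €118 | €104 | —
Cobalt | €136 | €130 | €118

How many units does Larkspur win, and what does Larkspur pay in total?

Larkspur: 1 unit, pays €113

All unit-bids, highest first — top 5: 136 (Cobalt-1), 130 (Cobalt-2), 118 (Larkspur-1), 118 (Cobalt-3), 115 (Arden-1)
First bid not allocated: €113.
Larkspur wins 1 unit(s) at €113 each.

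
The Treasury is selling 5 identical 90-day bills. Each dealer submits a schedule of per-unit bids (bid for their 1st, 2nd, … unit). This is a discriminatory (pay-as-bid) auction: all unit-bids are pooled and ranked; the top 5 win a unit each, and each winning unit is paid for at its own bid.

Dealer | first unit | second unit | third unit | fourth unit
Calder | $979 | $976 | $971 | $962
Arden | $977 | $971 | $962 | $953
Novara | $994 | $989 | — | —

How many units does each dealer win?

Arden 1, Calder 2, Novara 2

All unit-bids, highest first — top 5: 994 (Novara-1), 989 (Novara-2), 979 (Calder-1), 977 (Arden-1), 976 (Calder-2)
Next rejected bid: $971 (not a price — pay-as-bid).
Allocation: Arden 1, Calder 2, Novara 2.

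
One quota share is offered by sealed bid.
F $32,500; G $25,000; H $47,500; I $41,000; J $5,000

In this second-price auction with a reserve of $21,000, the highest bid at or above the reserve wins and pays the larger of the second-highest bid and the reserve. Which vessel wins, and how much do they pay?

H pays $41,000

Bids ranked: 47,500 (H) > 41,000 (I) > 32,500 (F) > 25,000 (G) > 5,000 (J)
H has the top bid at or above the reserve ($47,500).
max(second-highest $41,000, reserve $21,000) = $41,000; the reserve does not bind.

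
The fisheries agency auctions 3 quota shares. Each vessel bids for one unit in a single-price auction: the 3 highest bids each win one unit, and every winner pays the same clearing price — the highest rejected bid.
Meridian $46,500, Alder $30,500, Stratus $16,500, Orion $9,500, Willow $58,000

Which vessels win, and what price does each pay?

Ordering the bids: 58,000 (Willow), 46,500 (Meridian), 30,500 (Alder), 16,500 (Stratus), 9,500 (Orion)
Winners (3 units): Willow, Meridian, Alder.
Highest unsuccessful bid: $16,500 → clearing price.

Willow, Meridian, Alder; each pays $16,500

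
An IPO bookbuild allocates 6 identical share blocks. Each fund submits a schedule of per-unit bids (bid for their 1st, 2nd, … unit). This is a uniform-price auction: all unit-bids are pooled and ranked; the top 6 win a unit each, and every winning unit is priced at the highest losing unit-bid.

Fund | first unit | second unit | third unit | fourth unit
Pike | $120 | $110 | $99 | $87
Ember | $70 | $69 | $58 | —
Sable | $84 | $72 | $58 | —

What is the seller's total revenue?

Merging the schedules and taking the best 6: 120 (Pike-1), 110 (Pike-2), 99 (Pike-3), 87 (Pike-4), 84 (Sable-1), 72 (Sable-2)
The (k+1)-th unit-bid is $70.
Allocation: Pike 4, Sable 2. Every unit priced at $70.
Revenue = 6 × 70 = $420.

Total revenue: $420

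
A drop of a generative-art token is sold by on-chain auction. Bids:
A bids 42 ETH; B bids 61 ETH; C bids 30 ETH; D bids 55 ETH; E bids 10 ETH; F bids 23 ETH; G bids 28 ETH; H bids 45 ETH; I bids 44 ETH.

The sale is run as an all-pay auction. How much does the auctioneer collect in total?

Bids ranked: 61 (B) > 55 (D) > 45 (H) > 44 (I) > 42 (A) > 30 (C) > …
B wins with the top bid; all bids are sunk regardless.
Every bidder forfeits their bid regardless of winning.
Revenue = 42 + 61 + 30 + 55 + 10 + 23 + 28 + 45 + 44 = 338 ETH.

Total revenue: 338 ETH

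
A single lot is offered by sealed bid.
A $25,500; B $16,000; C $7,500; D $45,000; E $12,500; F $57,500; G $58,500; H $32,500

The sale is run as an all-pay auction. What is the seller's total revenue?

Sorting bids: 58,500 (G) > 57,500 (F) > 45,000 (D) > 32,500 (H) > 25,500 (A) > 16,000 (B) > …
G wins with the top bid; all bids are sunk regardless.
Every bidder forfeits their bid regardless of winning.
Revenue = 25,500 + 16,000 + 7,500 + 45,000 + 12,500 + 57,500 + 58,500 + 32,500 = $255,000.

Total revenue: $255,000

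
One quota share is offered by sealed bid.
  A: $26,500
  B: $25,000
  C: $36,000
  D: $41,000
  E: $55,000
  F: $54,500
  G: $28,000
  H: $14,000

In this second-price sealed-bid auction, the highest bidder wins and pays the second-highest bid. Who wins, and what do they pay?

Second-price sealed-bid auction: the highest bidder wins and pays the second-highest bid.
Sorting bids: 55,000 (E) > 54,500 (F) > 41,000 (D) > 36,000 (C) > 28,000 (G) > 26,500 (A) > …
E wins with the highest bid; price is set by the runner-up at $54,500.

E pays $54,500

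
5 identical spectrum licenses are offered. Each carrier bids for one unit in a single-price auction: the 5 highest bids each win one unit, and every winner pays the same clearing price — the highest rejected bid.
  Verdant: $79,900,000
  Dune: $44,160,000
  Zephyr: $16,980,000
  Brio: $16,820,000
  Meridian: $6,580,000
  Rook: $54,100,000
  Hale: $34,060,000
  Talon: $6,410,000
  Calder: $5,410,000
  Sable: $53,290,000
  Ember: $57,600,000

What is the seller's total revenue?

Sorting: 79,900,000 (Verdant), 57,600,000 (Ember), 54,100,000 (Rook), 53,290,000 (Sable), 44,160,000 (Dune), 34,060,000 (Hale), 16,980,000 (Zephyr), …
The 5 highest are Verdant, Ember, Rook, Sable, Dune.
Highest unsuccessful bid: $34,060,000 → clearing price.
Total revenue = 5 × $34,060,000 = $170,300,000.

Total revenue: $170,300,000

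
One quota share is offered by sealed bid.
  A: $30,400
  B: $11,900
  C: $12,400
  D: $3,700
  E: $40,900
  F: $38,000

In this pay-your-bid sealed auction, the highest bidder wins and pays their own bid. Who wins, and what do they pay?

Bids in order: 40,900 (E) > 38,000 (F) > 30,400 (A) > 12,400 (C) > 11,900 (B) > 3,700 (D)
E has the highest bid and pays exactly that: $40,900.

E pays $40,900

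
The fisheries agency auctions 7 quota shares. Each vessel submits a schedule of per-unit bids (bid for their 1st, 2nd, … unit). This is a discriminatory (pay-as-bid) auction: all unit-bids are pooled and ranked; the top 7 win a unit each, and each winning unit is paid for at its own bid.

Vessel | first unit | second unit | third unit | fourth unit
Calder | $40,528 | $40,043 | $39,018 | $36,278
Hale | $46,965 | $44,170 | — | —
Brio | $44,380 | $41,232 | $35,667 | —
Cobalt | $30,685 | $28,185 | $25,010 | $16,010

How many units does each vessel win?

Brio 2, Calder 3, Hale 2

Pooled unit-bids ranked (top 7): 46,965 (Hale-1), 44,380 (Brio-1), 44,170 (Hale-2), 41,232 (Brio-2), 40,528 (Calder-1), 40,043 (Calder-2), 39,018 (Calder-3)
Next rejected bid: $36,278 (not a price — pay-as-bid).
Allocation: Brio 2, Calder 3, Hale 2.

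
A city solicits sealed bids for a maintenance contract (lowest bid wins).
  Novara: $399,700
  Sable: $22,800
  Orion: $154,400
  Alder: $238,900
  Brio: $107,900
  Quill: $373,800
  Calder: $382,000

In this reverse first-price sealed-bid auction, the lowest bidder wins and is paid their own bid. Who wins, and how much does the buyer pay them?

Bids in order: 22,800 (Sable) < 107,900 (Brio) < 154,400 (Orion) < 238,900 (Alder) < 373,800 (Quill) < 382,000 (Calder) < …
Sable has the lowest bid and is paid exactly that: $22,800.

Sable is paid $22,800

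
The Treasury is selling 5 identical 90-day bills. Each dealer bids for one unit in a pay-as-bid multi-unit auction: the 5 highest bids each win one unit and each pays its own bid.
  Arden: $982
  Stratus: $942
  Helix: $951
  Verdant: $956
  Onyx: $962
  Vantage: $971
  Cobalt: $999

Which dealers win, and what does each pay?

Cobalt $999, Arden $982, Vantage $971, Onyx $962, Verdant $956

Ordering the bids: 999 (Cobalt), 982 (Arden), 971 (Vantage), 962 (Onyx), 956 (Verdant), 951 (Helix), 942 (Stratus)
Winners (5 units): Cobalt, Arden, Vantage, Onyx, Verdant.
Each winner pays its own bid: Cobalt $999, Arden $982, Vantage $971, Onyx $962, Verdant $956.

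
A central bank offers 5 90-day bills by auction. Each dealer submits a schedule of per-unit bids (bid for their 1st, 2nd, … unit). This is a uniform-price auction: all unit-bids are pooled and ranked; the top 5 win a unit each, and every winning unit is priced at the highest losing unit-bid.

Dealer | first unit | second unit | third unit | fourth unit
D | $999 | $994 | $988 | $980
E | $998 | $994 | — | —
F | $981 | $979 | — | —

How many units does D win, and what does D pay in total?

Merging the schedules and taking the best 5: 999 (D-1), 998 (E-1), 994 (D-2), 994 (E-2), 988 (D-3)
Highest rejected unit-bid = $981.
D wins 3 unit(s) at $981 each.

D: 3 units, pays $2,943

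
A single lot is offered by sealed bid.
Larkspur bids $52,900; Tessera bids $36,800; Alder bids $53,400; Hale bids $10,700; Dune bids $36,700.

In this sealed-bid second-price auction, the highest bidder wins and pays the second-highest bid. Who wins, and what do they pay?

Alder pays $52,900

Sealed-bid second-price auction: the highest bidder wins and pays the second-highest bid.
Sorting bids: 53,400 (Alder) > 52,900 (Larkspur) > 36,800 (Tessera) > 36,700 (Dune) > 10,700 (Hale)
Alder wins with the highest bid; price is set by the runner-up at $52,900.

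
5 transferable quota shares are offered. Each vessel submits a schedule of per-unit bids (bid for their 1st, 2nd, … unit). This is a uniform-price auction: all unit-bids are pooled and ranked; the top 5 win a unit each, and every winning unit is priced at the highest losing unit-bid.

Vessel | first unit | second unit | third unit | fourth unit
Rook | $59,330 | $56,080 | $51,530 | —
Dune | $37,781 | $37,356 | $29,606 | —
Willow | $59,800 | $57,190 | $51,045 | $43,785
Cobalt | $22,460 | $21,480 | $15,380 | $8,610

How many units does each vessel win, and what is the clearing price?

Pooled unit-bids ranked (top 5): 59,800 (Willow-1), 59,330 (Rook-1), 57,190 (Willow-2), 56,080 (Rook-2), 51,530 (Rook-3)
Highest rejected unit-bid = $51,045.
Allocation: Rook 3, Willow 2.

Rook 3, Willow 2; clearing price $51,045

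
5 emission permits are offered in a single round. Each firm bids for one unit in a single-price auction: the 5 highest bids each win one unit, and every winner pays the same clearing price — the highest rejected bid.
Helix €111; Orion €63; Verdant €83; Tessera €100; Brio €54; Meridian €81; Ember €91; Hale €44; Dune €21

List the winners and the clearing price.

Ordering the bids: 111 (Helix), 100 (Tessera), 91 (Ember), 83 (Verdant), 81 (Meridian), 63 (Orion), 54 (Brio), …
The 5 highest are Helix, Tessera, Ember, Verdant, Meridian.
Clearing price = highest rejected bid = €63.

Helix, Tessera, Ember, Verdant, Meridian; each pays €63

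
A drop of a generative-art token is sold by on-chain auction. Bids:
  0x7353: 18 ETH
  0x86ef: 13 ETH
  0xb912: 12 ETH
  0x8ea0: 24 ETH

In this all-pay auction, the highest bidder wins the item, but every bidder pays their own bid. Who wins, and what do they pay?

0x8ea0 pays 24 ETH

Rule: the highest bidder wins the item, but every bidder pays their own bid.
Sorting bids: 24 (0x8ea0) > 18 (0x7353) > 13 (0x86ef) > 12 (0xb912)
0x8ea0 wins with the top bid; all bids are sunk regardless.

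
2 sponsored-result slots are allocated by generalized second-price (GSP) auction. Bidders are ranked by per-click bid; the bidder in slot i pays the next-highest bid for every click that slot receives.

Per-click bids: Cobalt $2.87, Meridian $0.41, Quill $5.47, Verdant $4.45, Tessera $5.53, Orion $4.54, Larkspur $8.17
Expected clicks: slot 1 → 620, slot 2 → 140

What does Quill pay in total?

Per-click bids in order: $8.17 (Larkspur) > $5.53 (Tessera) > $5.47 (Quill) > …
Quill ranks below slot 2 → no slot, pays nothing.

Quill pays $0.00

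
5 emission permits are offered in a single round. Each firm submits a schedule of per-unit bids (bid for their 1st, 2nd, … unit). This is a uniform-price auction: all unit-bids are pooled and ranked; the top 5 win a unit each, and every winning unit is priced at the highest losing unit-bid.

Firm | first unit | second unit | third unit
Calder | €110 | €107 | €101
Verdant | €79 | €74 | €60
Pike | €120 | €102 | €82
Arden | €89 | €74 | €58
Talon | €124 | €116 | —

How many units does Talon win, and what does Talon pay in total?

Talon: 2 units, pays €204

Merging the schedules and taking the best 5: 124 (Talon-1), 120 (Pike-1), 116 (Talon-2), 110 (Calder-1), 107 (Calder-2)
Highest rejected unit-bid = €102.
Talon wins 2 unit(s) at €102 each.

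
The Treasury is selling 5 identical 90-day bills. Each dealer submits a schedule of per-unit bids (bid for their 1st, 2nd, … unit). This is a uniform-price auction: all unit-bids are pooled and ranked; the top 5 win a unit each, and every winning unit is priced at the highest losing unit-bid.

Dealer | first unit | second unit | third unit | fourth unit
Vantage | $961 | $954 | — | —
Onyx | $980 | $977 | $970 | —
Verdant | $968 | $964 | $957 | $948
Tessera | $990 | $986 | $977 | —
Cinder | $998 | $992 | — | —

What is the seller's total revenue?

Merging the schedules and taking the best 5: 998 (Cinder-1), 992 (Cinder-2), 990 (Tessera-1), 986 (Tessera-2), 980 (Onyx-1)
First bid not allocated: $977.
Allocation: Cinder 2, Onyx 1, Tessera 2. Every unit priced at $977.
Revenue = 5 × 977 = $4,885.

Total revenue: $4,885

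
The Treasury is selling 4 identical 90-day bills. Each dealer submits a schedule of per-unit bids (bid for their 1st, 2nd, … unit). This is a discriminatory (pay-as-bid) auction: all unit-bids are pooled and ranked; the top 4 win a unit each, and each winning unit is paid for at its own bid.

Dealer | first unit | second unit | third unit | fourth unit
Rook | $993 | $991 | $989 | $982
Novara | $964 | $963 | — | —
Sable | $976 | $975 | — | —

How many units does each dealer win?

All unit-bids, highest first — top 4: 993 (Rook-1), 991 (Rook-2), 989 (Rook-3), 982 (Rook-4)
Next rejected bid: $976 (not a price — pay-as-bid).
Allocation: Rook 4.

Rook 4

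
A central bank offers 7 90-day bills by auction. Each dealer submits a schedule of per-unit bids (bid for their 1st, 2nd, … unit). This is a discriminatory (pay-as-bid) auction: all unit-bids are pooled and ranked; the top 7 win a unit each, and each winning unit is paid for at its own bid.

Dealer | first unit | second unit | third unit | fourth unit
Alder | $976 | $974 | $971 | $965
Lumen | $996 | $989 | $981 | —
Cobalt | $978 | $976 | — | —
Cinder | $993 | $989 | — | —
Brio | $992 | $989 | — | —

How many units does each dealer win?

Merging the schedules and taking the best 7: 996 (Lumen-1), 993 (Cinder-1), 992 (Brio-1), 989 (Lumen-2), 989 (Cinder-2), 989 (Brio-2), 981 (Lumen-3)
Next rejected bid: $978 (not a price — pay-as-bid).
Allocation: Brio 2, Cinder 2, Lumen 3.

Brio 2, Cinder 2, Lumen 3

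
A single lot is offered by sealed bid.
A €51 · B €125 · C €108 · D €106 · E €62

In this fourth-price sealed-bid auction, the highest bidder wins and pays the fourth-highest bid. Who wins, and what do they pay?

Fourth-price sealed-bid auction: the highest bidder wins and pays the fourth-highest bid.
Bids ranked: 125 (B) > 108 (C) > 106 (D) > 62 (E) > 51 (A)
B is highest; pays the fourth-highest bid, €62.

B pays €62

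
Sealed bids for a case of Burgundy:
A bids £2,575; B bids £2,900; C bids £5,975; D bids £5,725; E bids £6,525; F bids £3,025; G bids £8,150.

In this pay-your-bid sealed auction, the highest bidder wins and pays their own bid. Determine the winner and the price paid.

G pays £8,150

Pay-your-bid sealed auction: the highest bidder wins and pays their own bid.
Bids in order: 8,150 (G) > 6,525 (E) > 5,975 (C) > 5,725 (D) > 3,025 (F) > 2,900 (B) > …
G is highest → pays own bid, £8,150.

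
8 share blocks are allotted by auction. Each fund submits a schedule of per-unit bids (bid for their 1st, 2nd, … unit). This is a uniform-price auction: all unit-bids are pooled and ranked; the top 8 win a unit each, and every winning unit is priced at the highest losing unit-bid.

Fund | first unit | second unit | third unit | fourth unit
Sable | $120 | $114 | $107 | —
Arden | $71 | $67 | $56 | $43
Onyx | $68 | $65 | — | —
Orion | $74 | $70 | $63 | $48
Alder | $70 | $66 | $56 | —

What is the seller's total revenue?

All unit-bids, highest first — top 8: 120 (Sable-1), 114 (Sable-2), 107 (Sable-3), 74 (Orion-1), 71 (Arden-1), 70 (Orion-2), 70 (Alder-1), 68 (Onyx-1)
The (k+1)-th unit-bid is $67.
Allocation: Alder 1, Arden 1, Onyx 1, Orion 2, Sable 3. Every unit priced at $67.
Revenue = 8 × 67 = $536.

Total revenue: $536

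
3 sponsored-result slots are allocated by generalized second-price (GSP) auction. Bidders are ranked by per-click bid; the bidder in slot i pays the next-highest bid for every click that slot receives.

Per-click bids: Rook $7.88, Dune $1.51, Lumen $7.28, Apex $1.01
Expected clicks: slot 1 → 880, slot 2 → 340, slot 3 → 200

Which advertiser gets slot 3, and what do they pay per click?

Dune; $1.01 per click

Per-click bids in order: $7.88 (Rook) > $7.28 (Lumen) > $1.51 (Dune) > $1.01 (Apex)
Slot 3 goes to the third-ranked bidder, Dune, who pays the next bid down: $1.01/click.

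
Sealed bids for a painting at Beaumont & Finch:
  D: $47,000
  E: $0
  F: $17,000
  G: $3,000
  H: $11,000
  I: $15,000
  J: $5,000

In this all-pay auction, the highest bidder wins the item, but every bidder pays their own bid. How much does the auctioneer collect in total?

Total revenue: $98,000

Bids in order: 47,000 (D) > 17,000 (F) > 15,000 (I) > 11,000 (H) > 5,000 (J) > 3,000 (G) > …
D wins with the top bid; all bids are sunk regardless.
Every bidder forfeits their bid regardless of winning.
Revenue = 47,000 + 0 + 17,000 + 3,000 + 11,000 + 15,000 + 5,000 = $98,000.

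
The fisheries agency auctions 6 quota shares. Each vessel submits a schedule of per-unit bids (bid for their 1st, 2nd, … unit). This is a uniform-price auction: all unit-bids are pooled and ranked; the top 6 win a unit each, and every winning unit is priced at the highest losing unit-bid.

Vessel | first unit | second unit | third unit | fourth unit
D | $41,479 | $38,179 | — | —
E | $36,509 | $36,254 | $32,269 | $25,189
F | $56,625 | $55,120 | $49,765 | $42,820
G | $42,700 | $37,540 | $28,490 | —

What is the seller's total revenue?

Total revenue: $229,074

Merging the schedules and taking the best 6: 56,625 (F-1), 55,120 (F-2), 49,765 (F-3), 42,820 (F-4), 42,700 (G-1), 41,479 (D-1)
Highest rejected unit-bid = $38,179.
Allocation: D 1, F 4, G 1. Every unit priced at $38,179.
Revenue = 6 × 38,179 = $229,074.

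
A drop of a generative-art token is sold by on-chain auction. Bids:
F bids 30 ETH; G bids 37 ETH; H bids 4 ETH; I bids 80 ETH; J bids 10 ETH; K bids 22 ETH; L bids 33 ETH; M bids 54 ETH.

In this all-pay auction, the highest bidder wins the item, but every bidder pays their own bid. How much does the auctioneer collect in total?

Total revenue: 270 ETH

Sorting bids: 80 (I) > 54 (M) > 37 (G) > 33 (L) > 30 (F) > 22 (K) > …
I wins with the top bid; all bids are sunk regardless.
Every bidder forfeits their bid regardless of winning.
Revenue = 30 + 37 + 4 + 80 + 10 + 22 + 33 + 54 = 270 ETH.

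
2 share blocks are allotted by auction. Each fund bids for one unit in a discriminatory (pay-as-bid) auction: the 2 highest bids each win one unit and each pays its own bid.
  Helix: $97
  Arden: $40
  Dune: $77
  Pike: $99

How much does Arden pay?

Arden pays $0

Bids ranked high→low: 99 (Pike), 97 (Helix), 77 (Dune), 40 (Arden)
Winners (2 units): Pike, Helix.
Arden does not win → $0.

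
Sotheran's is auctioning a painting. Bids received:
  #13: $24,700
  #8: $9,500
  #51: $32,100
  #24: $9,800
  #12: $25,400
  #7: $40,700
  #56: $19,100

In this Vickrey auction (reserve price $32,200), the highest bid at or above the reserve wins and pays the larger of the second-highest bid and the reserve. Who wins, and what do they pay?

#7 pays $32,200

Vickrey auction (reserve price $32,200): the highest bid at or above the reserve wins and pays the larger of the second-highest bid and the reserve.
Bids in order: 40,700 (#7) > 32,100 (#51) > 25,400 (#12) > 24,700 (#13) > 19,100 (#56) > 9,800 (#24) > …
#7 has the top bid at or above the reserve ($40,700).
Second-highest bid $32,100 is below the reserve $32,200, so the reserve binds → payment $32,200.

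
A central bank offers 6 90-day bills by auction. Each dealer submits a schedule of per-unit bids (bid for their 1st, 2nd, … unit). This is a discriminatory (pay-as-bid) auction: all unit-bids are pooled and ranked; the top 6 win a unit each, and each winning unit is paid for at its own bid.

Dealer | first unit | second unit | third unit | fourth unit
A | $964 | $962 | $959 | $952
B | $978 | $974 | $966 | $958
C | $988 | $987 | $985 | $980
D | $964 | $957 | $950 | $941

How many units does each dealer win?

Pooled unit-bids ranked (top 6): 988 (C-1), 987 (C-2), 985 (C-3), 980 (C-4), 978 (B-1), 974 (B-2)
Next rejected bid: $966 (not a price — pay-as-bid).
Allocation: B 2, C 4.

B 2, C 4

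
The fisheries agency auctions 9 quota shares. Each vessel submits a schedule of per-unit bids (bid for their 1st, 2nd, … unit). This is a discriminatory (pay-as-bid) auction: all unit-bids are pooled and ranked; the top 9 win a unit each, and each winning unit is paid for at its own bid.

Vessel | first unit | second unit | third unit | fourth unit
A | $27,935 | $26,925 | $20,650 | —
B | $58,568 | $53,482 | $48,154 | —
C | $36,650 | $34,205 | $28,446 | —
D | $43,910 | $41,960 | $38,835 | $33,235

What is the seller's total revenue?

Total revenue: $388,999

Pooled unit-bids ranked (top 9): 58,568 (B-1), 53,482 (B-2), 48,154 (B-3), 43,910 (D-1), 41,960 (D-2), 38,835 (D-3), 36,650 (C-1), 34,205 (C-2), 33,235 (D-4)
Next rejected bid: $28,446 (not a price — pay-as-bid).
Each winning unit pays its own bid.
Revenue = 58,568 + 53,482 + 48,154 + 43,910 + 41,960 + 38,835 + 36,650 + 34,205 + 33,235 = $388,999.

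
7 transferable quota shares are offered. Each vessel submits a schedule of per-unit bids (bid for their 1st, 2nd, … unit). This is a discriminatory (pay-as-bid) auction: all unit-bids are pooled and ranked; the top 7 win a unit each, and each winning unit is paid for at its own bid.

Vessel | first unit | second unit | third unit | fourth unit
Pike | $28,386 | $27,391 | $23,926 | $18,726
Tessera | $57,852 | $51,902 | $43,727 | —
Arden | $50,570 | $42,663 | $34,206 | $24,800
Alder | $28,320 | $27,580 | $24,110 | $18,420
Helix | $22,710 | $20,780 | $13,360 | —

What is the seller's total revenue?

Pooled unit-bids ranked (top 7): 57,852 (Tessera-1), 51,902 (Tessera-2), 50,570 (Arden-1), 43,727 (Tessera-3), 42,663 (Arden-2), 34,206 (Arden-3), 28,386 (Pike-1)
Next rejected bid: $28,320 (not a price — pay-as-bid).
Each winning unit pays its own bid.
Revenue = 57,852 + 51,902 + 50,570 + 43,727 + 42,663 + 34,206 + 28,386 = $309,306.

Total revenue: $309,306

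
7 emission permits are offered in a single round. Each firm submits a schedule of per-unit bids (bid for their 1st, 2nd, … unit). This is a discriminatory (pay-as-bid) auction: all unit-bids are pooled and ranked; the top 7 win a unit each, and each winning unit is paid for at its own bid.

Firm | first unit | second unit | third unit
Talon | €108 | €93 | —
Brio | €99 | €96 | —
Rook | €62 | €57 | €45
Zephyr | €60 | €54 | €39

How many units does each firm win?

Brio 2, Rook 2, Talon 2, Zephyr 1

Merging the schedules and taking the best 7: 108 (Talon-1), 99 (Brio-1), 96 (Brio-2), 93 (Talon-2), 62 (Rook-1), 60 (Zephyr-1), 57 (Rook-2)
Next rejected bid: €54 (not a price — pay-as-bid).
Allocation: Brio 2, Rook 2, Talon 2, Zephyr 1.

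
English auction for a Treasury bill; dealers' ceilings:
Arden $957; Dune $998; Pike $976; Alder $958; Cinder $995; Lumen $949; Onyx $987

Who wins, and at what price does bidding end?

Dune wins at $995

Limits in order: 998 (Dune) > 995 (Cinder) > 987 (Onyx) > 976 (Pike) > 958 (Alder) > 957 (Arden) > …
Once the price passes $995, only Dune is left; the hammer falls at Cinder's limit of $995.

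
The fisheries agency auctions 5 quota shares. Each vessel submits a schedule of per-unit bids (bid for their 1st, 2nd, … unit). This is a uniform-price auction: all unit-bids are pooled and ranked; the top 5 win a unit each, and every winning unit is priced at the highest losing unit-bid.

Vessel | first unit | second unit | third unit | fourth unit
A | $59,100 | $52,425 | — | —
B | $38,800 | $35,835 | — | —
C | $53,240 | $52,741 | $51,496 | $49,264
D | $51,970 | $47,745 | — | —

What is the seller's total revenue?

Pooled unit-bids ranked (top 5): 59,100 (A-1), 53,240 (C-1), 52,741 (C-2), 52,425 (A-2), 51,970 (D-1)
Highest rejected unit-bid = $51,496.
Allocation: A 2, C 2, D 1. Every unit priced at $51,496.
Revenue = 5 × 51,496 = $257,480.

Total revenue: $257,480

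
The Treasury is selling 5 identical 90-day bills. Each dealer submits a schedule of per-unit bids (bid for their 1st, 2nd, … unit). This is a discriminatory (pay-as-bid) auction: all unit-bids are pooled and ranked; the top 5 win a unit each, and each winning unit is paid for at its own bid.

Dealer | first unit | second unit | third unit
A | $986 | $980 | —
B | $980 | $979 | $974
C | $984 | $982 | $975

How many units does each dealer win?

A 2, B 1, C 2

Pooled unit-bids ranked (top 5): 986 (A-1), 984 (C-1), 982 (C-2), 980 (A-2), 980 (B-1)
Next rejected bid: $979 (not a price — pay-as-bid).
Allocation: A 2, B 1, C 2.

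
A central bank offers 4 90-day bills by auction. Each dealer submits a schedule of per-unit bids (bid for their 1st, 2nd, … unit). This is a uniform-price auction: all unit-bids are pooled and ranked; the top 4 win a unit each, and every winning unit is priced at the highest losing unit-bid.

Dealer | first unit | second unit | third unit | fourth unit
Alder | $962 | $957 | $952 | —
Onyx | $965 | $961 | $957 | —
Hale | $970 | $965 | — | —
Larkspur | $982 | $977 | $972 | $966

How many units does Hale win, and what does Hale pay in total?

All unit-bids, highest first — top 4: 982 (Larkspur-1), 977 (Larkspur-2), 972 (Larkspur-3), 970 (Hale-1)
First bid not allocated: $966.
Hale wins 1 unit(s) at $966 each.

Hale: 1 unit, pays $966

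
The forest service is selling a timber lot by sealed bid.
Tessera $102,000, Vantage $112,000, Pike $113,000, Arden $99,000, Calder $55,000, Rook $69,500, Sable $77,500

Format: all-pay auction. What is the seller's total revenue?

Bids ranked: 113,000 (Pike) > 112,000 (Vantage) > 102,000 (Tessera) > 99,000 (Arden) > 77,500 (Sable) > 69,500 (Rook) > …
Every bidder forfeits their bid regardless of winning.
Revenue = 102,000 + 112,000 + 113,000 + 99,000 + 55,000 + 69,500 + 77,500 = $628,000.

Total revenue: $628,000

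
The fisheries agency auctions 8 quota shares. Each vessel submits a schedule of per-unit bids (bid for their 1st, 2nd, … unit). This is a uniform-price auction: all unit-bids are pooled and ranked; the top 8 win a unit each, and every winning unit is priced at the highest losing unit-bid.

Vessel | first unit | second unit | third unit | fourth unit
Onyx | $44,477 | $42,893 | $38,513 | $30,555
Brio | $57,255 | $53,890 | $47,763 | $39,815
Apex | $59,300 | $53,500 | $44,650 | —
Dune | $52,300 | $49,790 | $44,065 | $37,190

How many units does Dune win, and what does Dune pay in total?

Pooled unit-bids ranked (top 8): 59,300 (Apex-1), 57,255 (Brio-1), 53,890 (Brio-2), 53,500 (Apex-2), 52,300 (Dune-1), 49,790 (Dune-2), 47,763 (Brio-3), 44,650 (Apex-3)
First bid not allocated: $44,477.
Dune wins 2 unit(s) at $44,477 each.

Dune: 2 units, pays $88,954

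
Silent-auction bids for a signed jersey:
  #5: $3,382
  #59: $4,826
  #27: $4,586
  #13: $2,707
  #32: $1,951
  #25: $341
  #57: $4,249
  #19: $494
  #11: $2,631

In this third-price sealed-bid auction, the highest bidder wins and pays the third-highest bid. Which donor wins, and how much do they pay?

#59 pays $4,249

Sorting bids: 4,826 (#59) > 4,586 (#27) > 4,249 (#57) > 3,382 (#5) > 2,707 (#13) > 2,631 (#11) > …
#59 wins; payment is bid #3 in the ranking = $4,249.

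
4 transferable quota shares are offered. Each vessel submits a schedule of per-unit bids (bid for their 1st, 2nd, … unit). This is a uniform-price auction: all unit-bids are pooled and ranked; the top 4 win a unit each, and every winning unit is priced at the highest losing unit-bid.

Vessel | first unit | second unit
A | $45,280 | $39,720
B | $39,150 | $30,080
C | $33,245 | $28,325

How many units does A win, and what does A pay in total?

A: 2 units, pays $60,160

Pooled unit-bids ranked (top 4): 45,280 (A-1), 39,720 (A-2), 39,150 (B-1), 33,245 (C-1)
First bid not allocated: $30,080.
A wins 2 unit(s) at $30,080 each.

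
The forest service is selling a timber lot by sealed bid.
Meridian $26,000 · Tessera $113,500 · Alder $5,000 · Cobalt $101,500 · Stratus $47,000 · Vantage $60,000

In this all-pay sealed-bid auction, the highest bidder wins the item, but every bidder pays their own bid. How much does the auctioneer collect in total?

Total revenue: $353,000

Bids ranked: 113,500 (Tessera) > 101,500 (Cobalt) > 60,000 (Vantage) > 47,000 (Stratus) > 26,000 (Meridian) > 5,000 (Alder)
Tessera wins with the top bid; all bids are sunk regardless.
Every bidder forfeits their bid regardless of winning.
Revenue = 26,000 + 113,500 + 5,000 + 101,500 + 47,000 + 60,000 = $353,000.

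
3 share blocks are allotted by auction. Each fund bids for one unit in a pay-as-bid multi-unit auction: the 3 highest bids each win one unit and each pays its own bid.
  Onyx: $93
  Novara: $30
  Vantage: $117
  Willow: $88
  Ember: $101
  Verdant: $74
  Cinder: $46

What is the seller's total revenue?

Total revenue: $311

Sorting: 117 (Vantage), 101 (Ember), 93 (Onyx), 88 (Willow), 74 (Verdant), …
Winners (3 units): Vantage, Ember, Onyx.
Total revenue = 117 + 101 + 93 = $311.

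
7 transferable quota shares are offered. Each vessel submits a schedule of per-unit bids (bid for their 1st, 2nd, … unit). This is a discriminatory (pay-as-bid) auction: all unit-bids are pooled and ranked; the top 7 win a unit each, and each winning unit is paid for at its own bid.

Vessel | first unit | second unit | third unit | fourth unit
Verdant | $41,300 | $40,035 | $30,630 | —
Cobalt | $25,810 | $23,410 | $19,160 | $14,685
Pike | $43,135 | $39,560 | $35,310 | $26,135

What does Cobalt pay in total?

Merging the schedules and taking the best 7: 43,135 (Pike-1), 41,300 (Verdant-1), 40,035 (Verdant-2), 39,560 (Pike-2), 35,310 (Pike-3), 30,630 (Verdant-3), 26,135 (Pike-4)
Next rejected bid: $25,810 (not a price — pay-as-bid).
Cobalt wins no units.

Cobalt pays $0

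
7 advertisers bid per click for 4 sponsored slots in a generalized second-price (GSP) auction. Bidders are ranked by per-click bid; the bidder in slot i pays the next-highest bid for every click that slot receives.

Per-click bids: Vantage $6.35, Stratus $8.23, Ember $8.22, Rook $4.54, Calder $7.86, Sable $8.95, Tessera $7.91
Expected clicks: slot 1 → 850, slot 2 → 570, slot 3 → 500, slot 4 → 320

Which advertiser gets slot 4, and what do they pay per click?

Tessera; $7.86 per click

Ranked by bid: $8.95 (Sable) > $8.23 (Stratus) > $8.22 (Ember) > $7.91 (Tessera) > $7.86 (Calder) > …
Slot 4 goes to the fourth-ranked bidder, Tessera, who pays the next bid down: $7.86/click.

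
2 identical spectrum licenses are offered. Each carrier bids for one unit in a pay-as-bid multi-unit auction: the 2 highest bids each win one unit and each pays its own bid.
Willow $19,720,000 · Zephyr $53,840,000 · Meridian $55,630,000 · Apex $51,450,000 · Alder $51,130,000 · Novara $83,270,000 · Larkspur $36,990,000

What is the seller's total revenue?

Total revenue: $138,900,000

Bids ranked high→low: 83,270,000 (Novara), 55,630,000 (Meridian), 53,840,000 (Zephyr), 51,450,000 (Apex), …
The 2 highest are Novara, Meridian.
Total revenue = 83,270,000 + 55,630,000 = $138,900,000.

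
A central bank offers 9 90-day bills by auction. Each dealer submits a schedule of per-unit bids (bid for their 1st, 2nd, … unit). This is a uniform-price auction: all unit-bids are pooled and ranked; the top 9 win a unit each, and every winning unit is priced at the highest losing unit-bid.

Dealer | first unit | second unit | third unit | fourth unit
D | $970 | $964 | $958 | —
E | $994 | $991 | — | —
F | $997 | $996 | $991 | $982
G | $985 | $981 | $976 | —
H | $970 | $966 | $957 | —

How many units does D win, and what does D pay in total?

D: 0 units, pays $0

Merging the schedules and taking the best 9: 997 (F-1), 996 (F-2), 994 (E-1), 991 (E-2), 991 (F-3), 985 (G-1), 982 (F-4), 981 (G-2), 976 (G-3)
The (k+1)-th unit-bid is $970.
D wins 0 unit(s) at $970 each.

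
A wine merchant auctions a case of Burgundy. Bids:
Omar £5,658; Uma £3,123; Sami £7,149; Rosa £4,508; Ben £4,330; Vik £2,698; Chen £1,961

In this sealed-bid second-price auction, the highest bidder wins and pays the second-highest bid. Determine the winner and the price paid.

Bids ranked: 7,149 (Sami) > 5,658 (Omar) > 4,508 (Rosa) > 4,330 (Ben) > 3,123 (Uma) > 2,698 (Vik) > …
Sami wins with the highest bid; price is set by the runner-up at £5,658.

Sami pays £5,658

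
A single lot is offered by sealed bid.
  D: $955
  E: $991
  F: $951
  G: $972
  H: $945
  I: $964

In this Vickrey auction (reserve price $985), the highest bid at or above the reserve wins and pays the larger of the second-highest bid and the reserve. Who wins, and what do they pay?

E pays $985

Rule: the highest bid at or above the reserve wins and pays the larger of the second-highest bid and the reserve.
Sorting bids: 991 (E) > 972 (G) > 964 (I) > 955 (D) > 951 (F) > 945 (H)
E has the top bid at or above the reserve ($991).
Second-highest bid $972 is below the reserve $985, so the reserve binds → payment $985.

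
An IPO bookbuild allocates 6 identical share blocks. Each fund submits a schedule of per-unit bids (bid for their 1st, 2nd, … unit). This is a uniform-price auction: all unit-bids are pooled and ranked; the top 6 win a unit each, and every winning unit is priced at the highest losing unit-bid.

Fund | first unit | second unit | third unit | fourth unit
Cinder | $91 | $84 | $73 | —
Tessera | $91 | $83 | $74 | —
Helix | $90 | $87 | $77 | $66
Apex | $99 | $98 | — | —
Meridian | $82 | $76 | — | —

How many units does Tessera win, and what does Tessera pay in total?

Pooled unit-bids ranked (top 6): 99 (Apex-1), 98 (Apex-2), 91 (Cinder-1), 91 (Tessera-1), 90 (Helix-1), 87 (Helix-2)
The (k+1)-th unit-bid is $84.
Tessera wins 1 unit(s) at $84 each.

Tessera: 1 unit, pays $84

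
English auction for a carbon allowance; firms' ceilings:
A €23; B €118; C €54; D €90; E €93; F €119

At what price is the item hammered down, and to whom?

F wins at €118

Ascending (English) auction: the price rises until one bidder remains; the winner pays the price at which the last rival dropped out.
Sorting limits: 119 (F) > 118 (B) > 93 (E) > 90 (D) > 54 (C) > 23 (A)
Once the price passes €118, only F is left; the hammer falls at B's limit of €118.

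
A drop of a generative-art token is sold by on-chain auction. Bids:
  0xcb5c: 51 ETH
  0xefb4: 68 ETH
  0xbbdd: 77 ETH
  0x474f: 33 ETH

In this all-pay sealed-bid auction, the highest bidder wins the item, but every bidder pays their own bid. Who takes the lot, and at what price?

0xbbdd pays 77 ETH

All-pay sealed-bid auction: the highest bidder wins the item, but every bidder pays their own bid.
Sorting bids: 77 (0xbbdd) > 68 (0xefb4) > 51 (0xcb5c) > 33 (0x474f)
0xbbdd wins with the top bid; all bids are sunk regardless.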